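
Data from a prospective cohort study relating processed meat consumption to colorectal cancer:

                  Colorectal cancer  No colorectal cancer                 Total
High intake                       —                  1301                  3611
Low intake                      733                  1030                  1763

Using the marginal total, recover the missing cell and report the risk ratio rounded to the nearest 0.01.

1.54

The missing cell is in the exposed row: 3611 − 1301 = 2310.
So a = 2310, b = 1301, c = 733, d = 1030.
RR = [a/(a+b)] / [c/(c+d)] = (2310/3611) / (733/1763) = 0.63971/0.41577 = 1.53863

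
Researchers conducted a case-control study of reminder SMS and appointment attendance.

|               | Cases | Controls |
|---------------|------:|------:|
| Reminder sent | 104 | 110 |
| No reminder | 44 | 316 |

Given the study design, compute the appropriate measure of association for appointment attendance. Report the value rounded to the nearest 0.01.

6.79

Cells: a = 104, b = 110, c = 44, d = 316.
This is a case-control study: participants were sampled on outcome status, so risks in the source population cannot be estimated directly — relative risk is not valid here. The odds ratio is the appropriate measure.
OR = (a·d)/(b·c) = (104 × 316) / (110 × 44) = 32864 / 4840 = 6.79008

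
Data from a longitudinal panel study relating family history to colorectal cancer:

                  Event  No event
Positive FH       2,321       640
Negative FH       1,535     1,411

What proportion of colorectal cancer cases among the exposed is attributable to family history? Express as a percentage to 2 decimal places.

Cells: a = 2321, b = 640, c = 1535, d = 1411.
Risk in exposed = 2321/2961 = 0.78386; risk in unexposed = 1535/2946 = 0.52105.
RR = 0.78386/0.52105 = 1.50439
AR% = (RR − 1)/RR × 100 = (1.50439 − 1)/1.50439 × 100 = 33.5280%

33.53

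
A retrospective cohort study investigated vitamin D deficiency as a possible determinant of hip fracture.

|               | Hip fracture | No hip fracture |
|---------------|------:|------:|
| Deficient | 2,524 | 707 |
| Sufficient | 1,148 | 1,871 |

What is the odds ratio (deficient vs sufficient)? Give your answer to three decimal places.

5.818

Cells: a = 2524, b = 707, c = 1148, d = 1871.
OR = (a·d)/(b·c) = (2524 × 1871) / (707 × 1148) = 4722404 / 811636 = 5.81838
The odds of hip fracture are about 5.82 times as high in the deficient group.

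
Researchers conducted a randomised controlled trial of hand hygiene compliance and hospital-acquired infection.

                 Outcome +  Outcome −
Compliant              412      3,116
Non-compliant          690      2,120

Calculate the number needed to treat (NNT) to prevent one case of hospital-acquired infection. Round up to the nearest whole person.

8

Risk in treated group = 412/3528 = 0.11678; risk in control = 690/2810 = 0.24555.
Absolute risk reduction = 0.24555 − 0.11678 = 0.12877
NNT = 1 / ARR = 1 / 0.12877 = 7.766 → round up → 8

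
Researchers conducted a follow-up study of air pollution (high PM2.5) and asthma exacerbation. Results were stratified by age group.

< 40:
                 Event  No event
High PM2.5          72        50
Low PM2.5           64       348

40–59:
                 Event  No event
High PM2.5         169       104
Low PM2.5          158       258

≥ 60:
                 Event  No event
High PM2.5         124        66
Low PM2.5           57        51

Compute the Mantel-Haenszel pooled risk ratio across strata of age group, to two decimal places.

RR_MH = Σ(aᵢ·n₀ᵢ/nᵢ) / Σ(cᵢ·n₁ᵢ/nᵢ), with n₁ᵢ = aᵢ+bᵢ (exposed), n₀ᵢ = cᵢ+dᵢ (unexposed), nᵢ = n₁ᵢ+n₀ᵢ.
Stratum 1 (< 40): n₁ = 122, n₀ = 412, n = 534; a·n₀/n = 72·412/534 = 55.5506; c·n₁/n = 64·122/534 = 14.6217
Stratum 2 (40–59): n₁ = 273, n₀ = 416, n = 689; a·n₀/n = 169·416/689 = 102.0377; c·n₁/n = 158·273/689 = 62.6038
Stratum 3 (≥ 60): n₁ = 190, n₀ = 108, n = 298; a·n₀/n = 124·108/298 = 44.9396; c·n₁/n = 57·190/298 = 36.3423
RR_MH = (55.5506 + 102.0377 + 44.9396) / (14.6217 + 62.6038 + 36.3423) = 202.5279 / 113.5678 = 1.78332

1.78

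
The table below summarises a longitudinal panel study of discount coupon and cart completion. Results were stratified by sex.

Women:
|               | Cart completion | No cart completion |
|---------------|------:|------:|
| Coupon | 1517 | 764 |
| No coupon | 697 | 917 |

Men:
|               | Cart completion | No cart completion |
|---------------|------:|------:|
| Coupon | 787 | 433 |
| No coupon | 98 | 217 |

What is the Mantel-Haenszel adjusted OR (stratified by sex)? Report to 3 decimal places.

OR_MH = Σ(aᵢdᵢ/nᵢ) / Σ(bᵢcᵢ/nᵢ), where nᵢ is the stratum total.
Stratum 1 (Women): n = 3895; a·d/n = 1517·917/3895 = 357.1474; b·c/n = 764·697/3895 = 136.7158
Stratum 2 (Men): n = 1535; a·d/n = 787·217/1535 = 111.2567; b·c/n = 433·98/1535 = 27.6443
OR_MH = (357.1474 + 111.2567) / (136.7158 + 27.6443) = 468.4040 / 164.3601 = 2.84986

2.850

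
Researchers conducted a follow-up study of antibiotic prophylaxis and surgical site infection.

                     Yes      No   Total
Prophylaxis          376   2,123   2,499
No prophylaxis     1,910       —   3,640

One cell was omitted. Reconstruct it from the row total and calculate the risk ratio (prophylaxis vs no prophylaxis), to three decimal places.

The missing cell is in the unexposed row: 3640 − 1910 = 1730.
So a = 376, b = 2123, c = 1910, d = 1730.
RR = [a/(a+b)] / [c/(c+d)] = (376/2499) / (1910/3640) = 0.15046/0.52473 = 0.28674

0.287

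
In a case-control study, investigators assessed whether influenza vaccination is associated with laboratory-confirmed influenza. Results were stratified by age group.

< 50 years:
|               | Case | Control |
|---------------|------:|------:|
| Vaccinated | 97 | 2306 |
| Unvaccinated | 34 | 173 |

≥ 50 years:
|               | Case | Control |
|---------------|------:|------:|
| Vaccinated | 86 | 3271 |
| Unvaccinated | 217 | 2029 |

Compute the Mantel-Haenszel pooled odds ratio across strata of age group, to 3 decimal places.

0.240

OR_MH = Σ(aᵢdᵢ/nᵢ) / Σ(bᵢcᵢ/nᵢ), where nᵢ is the stratum total.
Stratum 1 (< 50 years): n = 2610; a·d/n = 97·173/2610 = 6.4295; b·c/n = 2306·34/2610 = 30.0398
Stratum 2 (≥ 50 years): n = 5603; a·d/n = 86·2029/5603 = 31.1430; b·c/n = 3271·217/5603 = 126.6834
OR_MH = (6.4295 + 31.1430) / (30.0398 + 126.6834) = 37.5725 / 156.7232 = 0.23974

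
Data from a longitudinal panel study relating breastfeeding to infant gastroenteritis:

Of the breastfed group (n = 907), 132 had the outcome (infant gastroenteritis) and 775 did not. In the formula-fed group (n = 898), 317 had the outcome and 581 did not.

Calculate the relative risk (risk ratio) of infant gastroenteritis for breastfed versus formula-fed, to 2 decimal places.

0.41

From the description: a = 132, b = 775, c = 317, d = 581.
Risk in exposed = 132/907 = 0.14553; risk in unexposed = 317/898 = 0.35301.
RR = 0.14553 / 0.35301 = 0.41227
The risk is 59% lower among the exposed than among the unexposed.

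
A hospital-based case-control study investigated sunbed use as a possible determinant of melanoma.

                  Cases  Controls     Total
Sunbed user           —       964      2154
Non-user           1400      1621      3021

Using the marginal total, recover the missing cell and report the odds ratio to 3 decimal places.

The missing cell is in the exposed row: 2154 − 964 = 1190.
So a = 1190, b = 964, c = 1400, d = 1621.
OR = (a·d)/(b·c) = (1190 × 1621) / (964 × 1400) = 1928990 / 1349600 = 1.42930

1.429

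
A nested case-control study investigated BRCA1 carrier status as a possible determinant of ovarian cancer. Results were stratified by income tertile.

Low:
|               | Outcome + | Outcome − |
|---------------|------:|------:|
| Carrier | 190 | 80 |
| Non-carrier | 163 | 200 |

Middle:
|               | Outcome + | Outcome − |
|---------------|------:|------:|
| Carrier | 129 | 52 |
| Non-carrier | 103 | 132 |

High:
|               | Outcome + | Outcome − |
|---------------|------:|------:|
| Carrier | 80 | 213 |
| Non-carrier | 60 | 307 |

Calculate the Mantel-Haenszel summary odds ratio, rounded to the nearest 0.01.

2.62

OR_MH = Σ(aᵢdᵢ/nᵢ) / Σ(bᵢcᵢ/nᵢ), where nᵢ is the stratum total.
Stratum 1 (Low): n = 633; a·d/n = 190·200/633 = 60.0316; b·c/n = 80·163/633 = 20.6003
Stratum 2 (Middle): n = 416; a·d/n = 129·132/416 = 40.9327; b·c/n = 52·103/416 = 12.8750
Stratum 3 (High): n = 660; a·d/n = 80·307/660 = 37.2121; b·c/n = 213·60/660 = 19.3636
OR_MH = (60.0316 + 40.9327 + 37.2121) / (20.6003 + 12.8750 + 19.3636) = 138.1764 / 52.8390 = 2.61505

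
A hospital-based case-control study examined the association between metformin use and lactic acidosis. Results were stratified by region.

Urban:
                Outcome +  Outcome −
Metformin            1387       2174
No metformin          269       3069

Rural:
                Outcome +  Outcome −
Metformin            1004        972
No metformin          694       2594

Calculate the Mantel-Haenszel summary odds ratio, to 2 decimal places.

OR_MH = Σ(aᵢdᵢ/nᵢ) / Σ(bᵢcᵢ/nᵢ), where nᵢ is the stratum total.
Stratum 1 (Urban): n = 6899; a·d/n = 1387·3069/6899 = 617.0029; b·c/n = 2174·269/6899 = 84.7668
Stratum 2 (Rural): n = 5264; a·d/n = 1004·2594/5264 = 494.7523; b·c/n = 972·694/5264 = 128.1474
OR_MH = (617.0029 + 494.7523) / (84.7668 + 128.1474) = 1111.7552 / 212.9142 = 5.22161

5.22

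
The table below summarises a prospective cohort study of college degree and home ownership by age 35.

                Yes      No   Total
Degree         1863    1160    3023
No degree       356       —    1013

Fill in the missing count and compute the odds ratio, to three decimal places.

2.964

The missing cell is in the unexposed row: 1013 − 356 = 657.
So a = 1863, b = 1160, c = 356, d = 657.
OR = (a·d)/(b·c) = (1863 × 657) / (1160 × 356) = 1223991 / 412960 = 2.96395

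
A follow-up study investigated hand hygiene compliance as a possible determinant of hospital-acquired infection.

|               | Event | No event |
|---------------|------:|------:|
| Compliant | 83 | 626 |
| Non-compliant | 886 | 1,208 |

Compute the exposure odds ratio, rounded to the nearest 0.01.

0.18

Cells: a = 83, b = 626, c = 886, d = 1208.
OR = (a·d)/(b·c) = (83 × 1208) / (626 × 886) = 100264 / 554636 = 0.18077
Exposure is associated with lower odds of hospital-acquired infection (OR = 0.18 < 1).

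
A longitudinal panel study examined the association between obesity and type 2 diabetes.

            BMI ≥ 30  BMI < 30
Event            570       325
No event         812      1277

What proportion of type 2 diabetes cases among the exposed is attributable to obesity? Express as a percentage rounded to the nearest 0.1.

50.8

Reading the table with exposure as columns: a = 570 (BMI ≥ 30, case), b = 812 (BMI ≥ 30, non-case), c = 325 (BMI < 30, case), d = 1277.
Risk in exposed = 570/1382 = 0.41245; risk in unexposed = 325/1602 = 0.20287.
RR = 0.41245/0.20287 = 2.03304
AR% = (RR − 1)/RR × 100 = (2.03304 − 1)/2.03304 × 100 = 50.8126%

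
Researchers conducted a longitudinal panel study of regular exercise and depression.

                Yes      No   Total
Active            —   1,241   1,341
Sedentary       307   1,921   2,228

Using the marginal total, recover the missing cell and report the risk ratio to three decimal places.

0.541

The missing cell is in the exposed row: 1341 − 1241 = 100.
So a = 100, b = 1241, c = 307, d = 1921.
RR = [a/(a+b)] / [c/(c+d)] = (100/1341) / (307/2228) = 0.07457/0.13779 = 0.54119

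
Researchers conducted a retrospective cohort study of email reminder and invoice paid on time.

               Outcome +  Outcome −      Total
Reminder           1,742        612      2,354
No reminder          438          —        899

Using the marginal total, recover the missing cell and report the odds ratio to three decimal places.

The missing cell is in the unexposed row: 899 − 438 = 461.
So a = 1742, b = 612, c = 438, d = 461.
OR = (a·d)/(b·c) = (1742 × 461) / (612 × 438) = 803062 / 268056 = 2.99587

2.996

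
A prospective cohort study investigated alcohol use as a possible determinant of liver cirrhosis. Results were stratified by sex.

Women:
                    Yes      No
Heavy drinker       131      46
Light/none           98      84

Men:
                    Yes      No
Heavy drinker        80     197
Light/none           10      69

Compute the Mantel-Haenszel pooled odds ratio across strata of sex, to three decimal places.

2.551

OR_MH = Σ(aᵢdᵢ/nᵢ) / Σ(bᵢcᵢ/nᵢ), where nᵢ is the stratum total.
Stratum 1 (Women): n = 359; a·d/n = 131·84/359 = 30.6518; b·c/n = 46·98/359 = 12.5571
Stratum 2 (Men): n = 356; a·d/n = 80·69/356 = 15.5056; b·c/n = 197·10/356 = 5.5337
OR_MH = (30.6518 + 15.5056) / (12.5571 + 5.5337) = 46.1574 / 18.0908 = 2.55143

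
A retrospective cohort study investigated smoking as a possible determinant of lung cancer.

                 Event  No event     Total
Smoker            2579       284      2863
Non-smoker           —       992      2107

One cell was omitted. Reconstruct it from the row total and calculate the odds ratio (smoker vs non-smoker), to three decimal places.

The missing cell is in the unexposed row: 2107 − 992 = 1115.
So a = 2579, b = 284, c = 1115, d = 992.
OR = (a·d)/(b·c) = (2579 × 992) / (284 × 1115) = 2558368 / 316660 = 8.07923

8.079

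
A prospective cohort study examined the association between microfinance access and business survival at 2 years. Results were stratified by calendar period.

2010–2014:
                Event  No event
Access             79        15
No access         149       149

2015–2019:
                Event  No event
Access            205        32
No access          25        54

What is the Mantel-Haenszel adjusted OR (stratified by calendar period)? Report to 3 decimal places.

OR_MH = Σ(aᵢdᵢ/nᵢ) / Σ(bᵢcᵢ/nᵢ), where nᵢ is the stratum total.
Stratum 1 (2010–2014): n = 392; a·d/n = 79·149/392 = 30.0281; b·c/n = 15·149/392 = 5.7015
Stratum 2 (2015–2019): n = 316; a·d/n = 205·54/316 = 35.0316; b·c/n = 32·25/316 = 2.5316
OR_MH = (30.0281 + 35.0316) / (5.7015 + 2.5316) = 65.0597 / 8.2332 = 7.90214

7.902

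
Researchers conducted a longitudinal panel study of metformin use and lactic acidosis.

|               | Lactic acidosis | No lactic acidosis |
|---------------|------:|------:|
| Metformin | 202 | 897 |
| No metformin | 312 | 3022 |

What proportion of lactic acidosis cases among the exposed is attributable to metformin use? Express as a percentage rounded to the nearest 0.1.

49.1

Cells: a = 202, b = 897, c = 312, d = 3022.
Risk in exposed = 202/1099 = 0.18380; risk in unexposed = 312/3334 = 0.09358.
RR = 0.18380/0.09358 = 1.96410
AR% = (RR − 1)/RR × 100 = (1.96410 − 1)/1.96410 × 100 = 49.0862%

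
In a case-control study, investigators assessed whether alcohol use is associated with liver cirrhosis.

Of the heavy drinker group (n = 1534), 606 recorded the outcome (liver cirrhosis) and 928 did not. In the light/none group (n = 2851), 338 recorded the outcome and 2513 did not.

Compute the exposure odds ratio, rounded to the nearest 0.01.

4.86

From the description: a = 606, b = 928, c = 338, d = 2513.
OR = (a·d)/(b·c) = (606 × 2513) / (928 × 338) = 1522878 / 313664 = 4.85513
The odds of liver cirrhosis are about 4.86 times as high in the heavy drinker group.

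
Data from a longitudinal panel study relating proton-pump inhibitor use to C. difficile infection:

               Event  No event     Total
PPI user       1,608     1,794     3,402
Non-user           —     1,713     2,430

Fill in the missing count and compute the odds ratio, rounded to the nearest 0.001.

2.141

The missing cell is in the unexposed row: 2430 − 1713 = 717.
So a = 1608, b = 1794, c = 717, d = 1713.
OR = (a·d)/(b·c) = (1608 × 1713) / (1794 × 717) = 2754504 / 1286298 = 2.14142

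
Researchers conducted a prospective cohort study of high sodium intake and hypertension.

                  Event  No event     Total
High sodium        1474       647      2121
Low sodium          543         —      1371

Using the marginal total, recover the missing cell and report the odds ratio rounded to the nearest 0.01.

The missing cell is in the unexposed row: 1371 − 543 = 828.
So a = 1474, b = 647, c = 543, d = 828.
OR = (a·d)/(b·c) = (1474 × 828) / (647 × 543) = 1220472 / 351321 = 3.47395

3.47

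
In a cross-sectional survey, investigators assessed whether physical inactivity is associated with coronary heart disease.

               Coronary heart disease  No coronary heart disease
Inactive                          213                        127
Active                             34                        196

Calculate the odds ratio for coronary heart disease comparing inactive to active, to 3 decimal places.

9.668

Cells: a = 213, b = 127, c = 34, d = 196.
OR = (a·d)/(b·c) = (213 × 196) / (127 × 34) = 41748 / 4318 = 9.66836
The odds of coronary heart disease are about 9.67 times as high in the inactive group.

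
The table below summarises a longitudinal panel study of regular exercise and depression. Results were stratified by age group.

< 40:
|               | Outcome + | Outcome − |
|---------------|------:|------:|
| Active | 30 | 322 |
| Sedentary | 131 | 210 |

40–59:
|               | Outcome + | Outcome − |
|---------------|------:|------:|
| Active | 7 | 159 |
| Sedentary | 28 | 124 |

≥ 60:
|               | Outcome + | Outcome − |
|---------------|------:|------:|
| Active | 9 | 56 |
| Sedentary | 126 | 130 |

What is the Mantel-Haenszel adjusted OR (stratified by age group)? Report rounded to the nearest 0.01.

0.16

OR_MH = Σ(aᵢdᵢ/nᵢ) / Σ(bᵢcᵢ/nᵢ), where nᵢ is the stratum total.
Stratum 1 (< 40): n = 693; a·d/n = 30·210/693 = 9.0909; b·c/n = 322·131/693 = 60.8687
Stratum 2 (40–59): n = 318; a·d/n = 7·124/318 = 2.7296; b·c/n = 159·28/318 = 14.0000
Stratum 3 (≥ 60): n = 321; a·d/n = 9·130/321 = 3.6449; b·c/n = 56·126/321 = 21.9813
OR_MH = (9.0909 + 2.7296 + 3.6449) / (60.8687 + 14.0000 + 21.9813) = 15.4653 / 96.8500 = 0.15968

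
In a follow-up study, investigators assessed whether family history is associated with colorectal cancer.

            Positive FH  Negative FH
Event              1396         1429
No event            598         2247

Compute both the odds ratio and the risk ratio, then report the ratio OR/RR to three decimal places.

2.038

Reading the table with exposure as columns: a = 1396 (Positive FH, case), b = 598 (Positive FH, non-case), c = 1429 (Negative FH, case), d = 2247.
OR = (1396·2247)/(598·1429) = 3136812/854542 = 3.67075
Risk in exposed = 1396/1994 = 0.70010; risk in unexposed = 1429/3676 = 0.38874; RR = 1.80096
OR/RR = 3.67075 / 1.80096 = 2.03822
The outcome is not rare, so the OR lies further from 1 than the RR.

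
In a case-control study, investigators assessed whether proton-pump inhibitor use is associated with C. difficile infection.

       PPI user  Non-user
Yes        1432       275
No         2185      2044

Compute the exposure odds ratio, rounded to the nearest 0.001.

4.871

Reading the table with exposure as columns: a = 1432 (PPI user, case), b = 2185 (PPI user, non-case), c = 275 (Non-user, case), d = 2044.
OR = (a·d)/(b·c) = (1432 × 2044) / (2185 × 275) = 2927008 / 600875 = 4.87124
The odds of C. difficile infection are about 4.87 times as high in the ppi user group.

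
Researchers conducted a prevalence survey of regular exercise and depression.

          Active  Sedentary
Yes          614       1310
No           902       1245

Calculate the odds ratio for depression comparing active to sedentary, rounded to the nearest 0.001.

Reading the table with exposure as columns: a = 614 (Active, case), b = 902 (Active, non-case), c = 1310 (Sedentary, case), d = 1245.
OR = (a·d)/(b·c) = (614 × 1245) / (902 × 1310) = 764430 / 1181620 = 0.64693
Exposure is associated with lower odds of depression (OR = 0.65 < 1).

0.647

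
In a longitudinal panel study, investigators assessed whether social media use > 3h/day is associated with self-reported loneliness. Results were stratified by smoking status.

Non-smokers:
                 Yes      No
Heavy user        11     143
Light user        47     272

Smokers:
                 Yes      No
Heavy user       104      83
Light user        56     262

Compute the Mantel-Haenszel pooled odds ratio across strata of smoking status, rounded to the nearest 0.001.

OR_MH = Σ(aᵢdᵢ/nᵢ) / Σ(bᵢcᵢ/nᵢ), where nᵢ is the stratum total.
Stratum 1 (Non-smokers): n = 473; a·d/n = 11·272/473 = 6.3256; b·c/n = 143·47/473 = 14.2093
Stratum 2 (Smokers): n = 505; a·d/n = 104·262/505 = 53.9564; b·c/n = 83·56/505 = 9.2040
OR_MH = (6.3256 + 53.9564) / (14.2093 + 9.2040) = 60.2820 / 23.4133 = 2.57470

2.575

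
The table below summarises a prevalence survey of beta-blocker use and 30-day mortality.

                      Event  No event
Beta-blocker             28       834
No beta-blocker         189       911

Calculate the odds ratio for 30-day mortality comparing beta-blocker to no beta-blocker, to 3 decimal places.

Cells: a = 28, b = 834, c = 189, d = 911.
OR = (a·d)/(b·c) = (28 × 911) / (834 × 189) = 25508 / 157626 = 0.16183
Exposure is associated with lower odds of 30-day mortality (OR = 0.16 < 1).

0.162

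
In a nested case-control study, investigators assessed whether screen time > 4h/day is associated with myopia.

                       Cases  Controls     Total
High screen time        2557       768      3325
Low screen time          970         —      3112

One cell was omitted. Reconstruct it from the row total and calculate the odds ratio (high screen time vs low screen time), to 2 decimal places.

7.35

The missing cell is in the unexposed row: 3112 − 970 = 2142.
So a = 2557, b = 768, c = 970, d = 2142.
OR = (a·d)/(b·c) = (2557 × 2142) / (768 × 970) = 5477094 / 744960 = 7.35220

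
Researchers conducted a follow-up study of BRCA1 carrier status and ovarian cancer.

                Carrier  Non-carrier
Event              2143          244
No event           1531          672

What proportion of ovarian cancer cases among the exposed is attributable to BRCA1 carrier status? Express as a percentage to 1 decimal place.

Reading the table with exposure as columns: a = 2143 (Carrier, case), b = 1531 (Carrier, non-case), c = 244 (Non-carrier, case), d = 672.
Risk in exposed = 2143/3674 = 0.58329; risk in unexposed = 244/916 = 0.26638.
RR = 0.58329/0.26638 = 2.18972
AR% = (RR − 1)/RR × 100 = (2.18972 − 1)/2.18972 × 100 = 54.3321%

54.3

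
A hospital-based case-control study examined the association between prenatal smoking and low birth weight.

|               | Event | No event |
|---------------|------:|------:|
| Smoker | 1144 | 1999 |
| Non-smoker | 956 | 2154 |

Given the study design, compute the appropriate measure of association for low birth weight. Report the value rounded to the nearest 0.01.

Cells: a = 1144, b = 1999, c = 956, d = 2154.
This is a hospital-based case-control study: participants were sampled on outcome status, so risks in the source population cannot be estimated directly — relative risk is not valid here. The odds ratio is the appropriate measure.
OR = (a·d)/(b·c) = (1144 × 2154) / (1999 × 956) = 2464176 / 1911044 = 1.28944

1.29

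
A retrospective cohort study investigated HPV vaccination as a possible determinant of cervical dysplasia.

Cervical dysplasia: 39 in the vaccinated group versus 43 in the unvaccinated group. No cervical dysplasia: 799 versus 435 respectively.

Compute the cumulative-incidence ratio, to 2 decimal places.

From the description: a = 39, b = 799, c = 43, d = 435.
Risk in exposed = 39/838 = 0.04654; risk in unexposed = 43/478 = 0.08996.
RR = 0.04654 / 0.08996 = 0.51734
The risk is 48% lower among the exposed than among the unexposed.

0.52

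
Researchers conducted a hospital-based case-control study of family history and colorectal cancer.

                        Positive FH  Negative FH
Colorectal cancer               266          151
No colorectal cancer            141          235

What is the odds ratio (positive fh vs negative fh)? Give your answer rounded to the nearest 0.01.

Reading the table with exposure as columns: a = 266 (Positive FH, case), b = 141 (Positive FH, non-case), c = 151 (Negative FH, case), d = 235.
OR = (a·d)/(b·c) = (266 × 235) / (141 × 151) = 62510 / 21291 = 2.93598
The odds of colorectal cancer are about 2.94 times as high in the positive fh group.

2.94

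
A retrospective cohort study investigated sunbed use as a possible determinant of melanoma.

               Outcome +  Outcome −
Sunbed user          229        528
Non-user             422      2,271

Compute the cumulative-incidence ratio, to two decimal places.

1.93

Cells: a = 229, b = 528, c = 422, d = 2271.
Risk in exposed = 229/757 = 0.30251; risk in unexposed = 422/2693 = 0.15670.
RR = 0.30251 / 0.15670 = 1.93047
The risk among the exposed is 1.93 times that among the unexposed.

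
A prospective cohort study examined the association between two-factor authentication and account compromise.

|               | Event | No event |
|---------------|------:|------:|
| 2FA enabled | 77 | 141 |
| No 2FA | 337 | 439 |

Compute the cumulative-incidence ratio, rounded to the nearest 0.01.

0.81

Cells: a = 77, b = 141, c = 337, d = 439.
Risk in exposed = 77/218 = 0.35321; risk in unexposed = 337/776 = 0.43428.
RR = 0.35321 / 0.43428 = 0.81333
The risk is 19% lower among the exposed than among the unexposed.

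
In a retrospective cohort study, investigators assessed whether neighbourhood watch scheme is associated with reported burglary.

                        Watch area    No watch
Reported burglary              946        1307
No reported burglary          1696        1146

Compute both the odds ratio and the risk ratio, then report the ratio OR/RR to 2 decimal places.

0.73

Reading the table with exposure as columns: a = 946 (Watch area, case), b = 1696 (Watch area, non-case), c = 1307 (No watch, case), d = 1146.
OR = (946·1146)/(1696·1307) = 1084116/2216672 = 0.48907
Risk in exposed = 946/2642 = 0.35806; risk in unexposed = 1307/2453 = 0.53282; RR = 0.67202
OR/RR = 0.48907 / 0.67202 = 0.72777
The outcome is not rare, so the OR lies further from 1 than the RR.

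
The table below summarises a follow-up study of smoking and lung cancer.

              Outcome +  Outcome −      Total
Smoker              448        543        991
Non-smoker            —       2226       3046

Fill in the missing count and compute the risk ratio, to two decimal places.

The missing cell is in the unexposed row: 3046 − 2226 = 820.
So a = 448, b = 543, c = 820, d = 2226.
RR = [a/(a+b)] / [c/(c+d)] = (448/991) / (820/3046) = 0.45207/0.26921 = 1.67927

1.68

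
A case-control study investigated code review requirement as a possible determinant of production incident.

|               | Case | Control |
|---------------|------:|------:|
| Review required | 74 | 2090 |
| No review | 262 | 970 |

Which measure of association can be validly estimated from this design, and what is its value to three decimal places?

0.131

Cells: a = 74, b = 2090, c = 262, d = 970.
This is a case-control study: participants were sampled on outcome status, so risks in the source population cannot be estimated directly — relative risk is not valid here. The odds ratio is the appropriate measure.
OR = (a·d)/(b·c) = (74 × 970) / (2090 × 262) = 71780 / 547580 = 0.13109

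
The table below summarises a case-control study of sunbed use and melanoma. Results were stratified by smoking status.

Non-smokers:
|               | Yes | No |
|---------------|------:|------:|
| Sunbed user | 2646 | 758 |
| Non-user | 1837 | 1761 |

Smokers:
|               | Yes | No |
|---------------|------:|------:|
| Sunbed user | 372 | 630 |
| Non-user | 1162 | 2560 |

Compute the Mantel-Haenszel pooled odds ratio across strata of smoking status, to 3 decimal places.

2.450

OR_MH = Σ(aᵢdᵢ/nᵢ) / Σ(bᵢcᵢ/nᵢ), where nᵢ is the stratum total.
Stratum 1 (Non-smokers): n = 7002; a·d/n = 2646·1761/7002 = 665.4679; b·c/n = 758·1837/7002 = 198.8640
Stratum 2 (Smokers): n = 4724; a·d/n = 372·2560/4724 = 201.5919; b·c/n = 630·1162/4724 = 154.9661
OR_MH = (665.4679 + 201.5919) / (198.8640 + 154.9661) = 867.0597 / 353.8302 = 2.45050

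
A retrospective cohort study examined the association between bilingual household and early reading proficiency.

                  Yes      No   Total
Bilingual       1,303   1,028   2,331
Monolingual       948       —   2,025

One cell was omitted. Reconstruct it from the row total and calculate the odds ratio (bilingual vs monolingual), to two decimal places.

The missing cell is in the unexposed row: 2025 − 948 = 1077.
So a = 1303, b = 1028, c = 948, d = 1077.
OR = (a·d)/(b·c) = (1303 × 1077) / (1028 × 948) = 1403331 / 974544 = 1.43999

1.44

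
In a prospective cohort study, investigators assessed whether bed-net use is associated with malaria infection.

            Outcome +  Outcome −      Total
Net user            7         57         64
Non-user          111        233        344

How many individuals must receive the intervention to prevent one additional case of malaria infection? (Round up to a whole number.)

5

Risk in treated group = 7/64 = 0.10938; risk in control = 111/344 = 0.32267.
Absolute risk reduction = 0.32267 − 0.10938 = 0.21330
NNT = 1 / ARR = 1 / 0.21330 = 4.688 → round up → 5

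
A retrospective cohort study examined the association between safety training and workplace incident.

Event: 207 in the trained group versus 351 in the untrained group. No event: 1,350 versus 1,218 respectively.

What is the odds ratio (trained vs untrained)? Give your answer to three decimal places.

From the description: a = 207, b = 1350, c = 351, d = 1218.
OR = (a·d)/(b·c) = (207 × 1218) / (1350 × 351) = 252126 / 473850 = 0.53208
Exposure is associated with lower odds of workplace incident (OR = 0.53 < 1).

0.532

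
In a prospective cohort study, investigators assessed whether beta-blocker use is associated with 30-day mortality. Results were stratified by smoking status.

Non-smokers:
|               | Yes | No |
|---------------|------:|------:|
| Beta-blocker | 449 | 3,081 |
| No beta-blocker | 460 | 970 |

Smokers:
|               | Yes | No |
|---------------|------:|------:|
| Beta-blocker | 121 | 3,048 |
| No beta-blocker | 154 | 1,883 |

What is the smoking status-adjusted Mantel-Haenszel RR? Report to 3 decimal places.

RR_MH = Σ(aᵢ·n₀ᵢ/nᵢ) / Σ(cᵢ·n₁ᵢ/nᵢ), with n₁ᵢ = aᵢ+bᵢ (exposed), n₀ᵢ = cᵢ+dᵢ (unexposed), nᵢ = n₁ᵢ+n₀ᵢ.
Stratum 1 (Non-smokers): n₁ = 3530, n₀ = 1430, n = 4960; a·n₀/n = 449·1430/4960 = 129.4496; c·n₁/n = 460·3530/4960 = 327.3790
Stratum 2 (Smokers): n₁ = 3169, n₀ = 2037, n = 5206; a·n₀/n = 121·2037/5206 = 47.3448; c·n₁/n = 154·3169/5206 = 93.7430
RR_MH = (129.4496 + 47.3448) / (327.3790 + 93.7430) = 176.7944 / 421.1220 = 0.41982

0.420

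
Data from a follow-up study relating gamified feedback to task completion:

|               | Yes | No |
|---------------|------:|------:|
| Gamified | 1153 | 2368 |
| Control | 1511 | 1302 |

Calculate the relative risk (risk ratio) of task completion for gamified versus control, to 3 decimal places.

Cells: a = 1153, b = 2368, c = 1511, d = 1302.
Risk in exposed = 1153/3521 = 0.32746; risk in unexposed = 1511/2813 = 0.53715.
RR = 0.32746 / 0.53715 = 0.60963
The risk is 39% lower among the exposed than among the unexposed.

0.610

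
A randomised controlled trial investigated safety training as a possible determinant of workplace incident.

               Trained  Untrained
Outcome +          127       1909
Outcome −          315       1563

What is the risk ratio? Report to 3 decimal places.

Reading the table with exposure as columns: a = 127 (Trained, case), b = 315 (Trained, non-case), c = 1909 (Untrained, case), d = 1563.
Risk in exposed = 127/442 = 0.28733; risk in unexposed = 1909/3472 = 0.54983.
RR = 0.28733 / 0.54983 = 0.52258
The risk is 48% lower among the exposed than among the unexposed.

0.523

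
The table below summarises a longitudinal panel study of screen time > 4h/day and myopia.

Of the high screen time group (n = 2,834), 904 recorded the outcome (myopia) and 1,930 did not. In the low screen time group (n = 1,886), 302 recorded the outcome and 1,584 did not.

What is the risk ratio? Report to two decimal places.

1.99

From the description: a = 904, b = 1930, c = 302, d = 1584.
Risk in exposed = 904/2834 = 0.31898; risk in unexposed = 302/1886 = 0.16013.
RR = 0.31898 / 0.16013 = 1.99206
The risk among the exposed is 1.99 times that among the unexposed.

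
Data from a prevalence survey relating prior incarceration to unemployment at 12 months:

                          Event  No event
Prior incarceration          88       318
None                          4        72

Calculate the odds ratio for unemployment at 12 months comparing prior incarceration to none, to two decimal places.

Cells: a = 88, b = 318, c = 4, d = 72.
OR = (a·d)/(b·c) = (88 × 72) / (318 × 4) = 6336 / 1272 = 4.98113
The odds of unemployment at 12 months are about 4.98 times as high in the prior incarceration group.

4.98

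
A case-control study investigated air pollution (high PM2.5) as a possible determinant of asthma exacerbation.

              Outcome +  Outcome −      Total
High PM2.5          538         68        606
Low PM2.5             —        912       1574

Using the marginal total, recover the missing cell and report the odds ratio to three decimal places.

The missing cell is in the unexposed row: 1574 − 912 = 662.
So a = 538, b = 68, c = 662, d = 912.
OR = (a·d)/(b·c) = (538 × 912) / (68 × 662) = 490656 / 45016 = 10.89959

10.900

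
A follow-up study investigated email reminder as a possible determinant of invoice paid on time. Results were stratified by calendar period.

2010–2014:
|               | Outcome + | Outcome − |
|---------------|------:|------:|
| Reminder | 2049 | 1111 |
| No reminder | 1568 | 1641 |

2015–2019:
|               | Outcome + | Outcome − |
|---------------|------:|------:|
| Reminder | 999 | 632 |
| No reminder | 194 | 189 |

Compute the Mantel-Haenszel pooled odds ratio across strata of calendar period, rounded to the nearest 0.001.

1.859

OR_MH = Σ(aᵢdᵢ/nᵢ) / Σ(bᵢcᵢ/nᵢ), where nᵢ is the stratum total.
Stratum 1 (2010–2014): n = 6369; a·d/n = 2049·1641/6369 = 527.9336; b·c/n = 1111·1568/6369 = 273.5199
Stratum 2 (2015–2019): n = 2014; a·d/n = 999·189/2014 = 93.7493; b·c/n = 632·194/2014 = 60.8779
OR_MH = (527.9336 + 93.7493) / (273.5199 + 60.8779) = 621.6828 / 334.3977 = 1.85911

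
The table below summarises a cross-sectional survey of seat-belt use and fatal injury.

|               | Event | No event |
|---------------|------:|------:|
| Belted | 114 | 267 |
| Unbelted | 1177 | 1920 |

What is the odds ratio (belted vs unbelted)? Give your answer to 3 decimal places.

0.696

Cells: a = 114, b = 267, c = 1177, d = 1920.
OR = (a·d)/(b·c) = (114 × 1920) / (267 × 1177) = 218880 / 314259 = 0.69650
Exposure is associated with lower odds of fatal injury (OR = 0.70 < 1).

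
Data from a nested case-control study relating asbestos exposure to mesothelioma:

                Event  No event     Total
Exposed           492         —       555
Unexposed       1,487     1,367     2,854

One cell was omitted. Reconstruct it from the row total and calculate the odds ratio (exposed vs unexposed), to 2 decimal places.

7.18

The missing cell is in the exposed row: 555 − 492 = 63.
So a = 492, b = 63, c = 1487, d = 1367.
OR = (a·d)/(b·c) = (492 × 1367) / (63 × 1487) = 672564 / 93681 = 7.17930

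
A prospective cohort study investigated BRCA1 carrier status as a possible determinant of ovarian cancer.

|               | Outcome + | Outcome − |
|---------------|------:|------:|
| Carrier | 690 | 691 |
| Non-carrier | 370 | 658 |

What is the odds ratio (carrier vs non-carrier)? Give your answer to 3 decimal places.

Cells: a = 690, b = 691, c = 370, d = 658.
OR = (a·d)/(b·c) = (690 × 658) / (691 × 370) = 454020 / 255670 = 1.77580
The odds of ovarian cancer are about 1.78 times as high in the carrier group.

1.776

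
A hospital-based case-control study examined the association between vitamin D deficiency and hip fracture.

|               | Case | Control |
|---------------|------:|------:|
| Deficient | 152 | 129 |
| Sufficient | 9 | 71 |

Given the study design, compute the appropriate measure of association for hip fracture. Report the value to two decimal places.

9.30

Cells: a = 152, b = 129, c = 9, d = 71.
This is a hospital-based case-control study: participants were sampled on outcome status, so risks in the source population cannot be estimated directly — relative risk is not valid here. The odds ratio is the appropriate measure.
OR = (a·d)/(b·c) = (152 × 71) / (129 × 9) = 10792 / 1161 = 9.29543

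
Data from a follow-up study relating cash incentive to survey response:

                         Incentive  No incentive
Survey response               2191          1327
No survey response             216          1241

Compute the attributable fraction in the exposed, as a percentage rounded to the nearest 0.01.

Reading the table with exposure as columns: a = 2191 (Incentive, case), b = 216 (Incentive, non-case), c = 1327 (No incentive, case), d = 1241.
Risk in exposed = 2191/2407 = 0.91026; risk in unexposed = 1327/2568 = 0.51674.
RR = 0.91026/0.51674 = 1.76153
AR% = (RR − 1)/RR × 100 = (1.76153 − 1)/1.76153 × 100 = 43.2312%

43.23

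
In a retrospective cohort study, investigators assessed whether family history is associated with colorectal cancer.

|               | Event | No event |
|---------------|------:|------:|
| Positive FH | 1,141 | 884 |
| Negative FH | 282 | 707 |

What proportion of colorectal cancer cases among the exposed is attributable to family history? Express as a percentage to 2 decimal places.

Cells: a = 1141, b = 884, c = 282, d = 707.
Risk in exposed = 1141/2025 = 0.56346; risk in unexposed = 282/989 = 0.28514.
RR = 0.56346/0.28514 = 1.97609
AR% = (RR − 1)/RR × 100 = (1.97609 − 1)/1.97609 × 100 = 49.3951%

49.40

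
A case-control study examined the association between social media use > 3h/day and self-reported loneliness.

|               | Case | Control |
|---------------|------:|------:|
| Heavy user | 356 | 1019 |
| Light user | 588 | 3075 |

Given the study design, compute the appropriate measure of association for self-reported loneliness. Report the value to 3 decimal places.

Cells: a = 356, b = 1019, c = 588, d = 3075.
This is a case-control study: participants were sampled on outcome status, so risks in the source population cannot be estimated directly — relative risk is not valid here. The odds ratio is the appropriate measure.
OR = (a·d)/(b·c) = (356 × 3075) / (1019 × 588) = 1094700 / 599172 = 1.82702

1.827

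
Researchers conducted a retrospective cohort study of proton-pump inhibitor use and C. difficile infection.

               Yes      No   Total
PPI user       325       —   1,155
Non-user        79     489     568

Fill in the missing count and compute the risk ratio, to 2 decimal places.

The missing cell is in the exposed row: 1155 − 325 = 830.
So a = 325, b = 830, c = 79, d = 489.
RR = [a/(a+b)] / [c/(c+d)] = (325/1155) / (79/568) = 0.28139/0.13908 = 2.02312

2.02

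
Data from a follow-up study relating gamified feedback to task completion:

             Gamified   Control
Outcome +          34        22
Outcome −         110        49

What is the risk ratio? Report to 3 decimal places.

0.762

Reading the table with exposure as columns: a = 34 (Gamified, case), b = 110 (Gamified, non-case), c = 22 (Control, case), d = 49.
Risk in exposed = 34/144 = 0.23611; risk in unexposed = 22/71 = 0.30986.
RR = 0.23611 / 0.30986 = 0.76199
The risk is 24% lower among the exposed than among the unexposed.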